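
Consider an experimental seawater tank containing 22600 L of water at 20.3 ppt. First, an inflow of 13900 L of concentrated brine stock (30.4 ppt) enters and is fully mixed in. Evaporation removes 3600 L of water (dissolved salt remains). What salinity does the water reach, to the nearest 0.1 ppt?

26.8 ppt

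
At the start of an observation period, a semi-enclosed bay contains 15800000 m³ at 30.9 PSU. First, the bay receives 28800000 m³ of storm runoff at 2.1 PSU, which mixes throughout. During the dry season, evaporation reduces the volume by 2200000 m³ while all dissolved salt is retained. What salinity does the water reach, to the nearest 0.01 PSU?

After mixing: salt = 15,800,000×30.9 + 28,800,000×2.1 = 548,700,000; volume = 44,600,000 m³
After evaporation: salt unchanged = 548,700,000; volume = 44,600,000 − 2,200,000 = 42,400,000 m³
S = 548,700,000 / 42,400,000 = 12.941 PSU

12.94 PSU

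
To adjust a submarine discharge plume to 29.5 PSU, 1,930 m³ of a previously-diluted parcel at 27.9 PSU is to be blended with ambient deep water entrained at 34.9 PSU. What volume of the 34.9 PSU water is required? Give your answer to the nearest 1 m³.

Salt balance: 1,930×27.9 + V×34.9 = (1,930+V)×29.5
53,847 + 34.9V = 56,935 + 29.5V
3,088 = 5.4V
V = 571.85 m³

572 m³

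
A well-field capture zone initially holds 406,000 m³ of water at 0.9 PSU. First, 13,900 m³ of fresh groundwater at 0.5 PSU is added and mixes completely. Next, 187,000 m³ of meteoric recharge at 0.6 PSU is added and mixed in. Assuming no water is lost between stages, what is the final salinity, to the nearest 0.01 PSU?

Weighted by volume,
Initial salt = 406,000×0.9 = 365,400
After stage 1: salt = 365,400 + 13,900×0.5 = 372,350; volume = 419,900 m³; S = 0.887 PSU
After stage 2: salt = 372,350 + 187,000×0.6 = 484,550; volume = 606,900 m³
S = 484,550 / 606,900 = 0.7984 PSU

0.80 PSU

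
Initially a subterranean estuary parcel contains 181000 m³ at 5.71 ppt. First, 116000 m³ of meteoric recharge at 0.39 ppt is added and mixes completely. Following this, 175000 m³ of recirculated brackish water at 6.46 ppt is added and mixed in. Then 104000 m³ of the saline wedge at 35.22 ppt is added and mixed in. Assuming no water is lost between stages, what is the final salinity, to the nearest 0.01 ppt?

10.19 ppt

Weighted by volume,
Initial salt = 181,000×5.71 = 1,033,510
After stage 1: salt = 1,033,510 + 116,000×0.39 = 1,078,750; volume = 297,000 m³; S = 3.632 ppt
After stage 2: salt = 1,078,750 + 175,000×6.46 = 2,209,250; volume = 472,000 m³; S = 4.681 ppt
After stage 3: salt = 2,209,250 + 104,000×35.22 = 5,872,130; volume = 576,000 m³
S = 5,872,130 / 576,000 = 10.1947 ppt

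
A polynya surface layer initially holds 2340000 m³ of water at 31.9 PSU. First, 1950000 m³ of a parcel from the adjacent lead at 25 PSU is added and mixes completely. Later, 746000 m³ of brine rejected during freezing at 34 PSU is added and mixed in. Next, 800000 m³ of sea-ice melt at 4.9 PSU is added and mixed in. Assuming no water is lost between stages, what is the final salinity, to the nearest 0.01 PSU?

Conserving salt mass:
Initial salt = 2,340,000×31.9 = 74,646,000
After stage 1: salt = 74,646,000 + 1,950,000×25 = 123,396,000; volume = 4,290,000 m³; S = 28.764 PSU
After stage 2: salt = 123,396,000 + 746,000×34 = 148,760,000; volume = 5,036,000 m³; S = 29.539 PSU
After stage 3: salt = 148,760,000 + 800,000×4.9 = 152,680,000; volume = 5,836,000 m³
S = 152,680,000 / 5,836,000 = 26.1618 PSU

26.16 PSU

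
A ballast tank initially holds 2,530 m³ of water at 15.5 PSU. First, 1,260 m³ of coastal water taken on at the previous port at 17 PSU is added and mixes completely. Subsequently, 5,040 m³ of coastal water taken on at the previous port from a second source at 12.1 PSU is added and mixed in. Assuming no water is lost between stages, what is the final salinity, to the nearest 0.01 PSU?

Conserving salt mass:
Initial salt = 2,530×15.5 = 39,215
After stage 1: salt = 39,215 + 1,260×17 = 60,635; volume = 3,790 m³; S = 15.999 PSU
After stage 2: salt = 60,635 + 5,040×12.1 = 121,619; volume = 8,830 m³
S = 121,619 / 8,830 = 13.7734 PSU

13.77 PSU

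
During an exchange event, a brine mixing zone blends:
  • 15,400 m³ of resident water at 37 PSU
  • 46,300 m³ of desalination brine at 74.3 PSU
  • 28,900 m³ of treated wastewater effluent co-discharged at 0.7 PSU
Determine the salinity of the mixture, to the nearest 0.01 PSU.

44.48 PSU

By conservation of dissolved salt,
salt = 15,400×37 + 46,300×74.3 + 28,900×0.7 = 569,800 + 3,440,090 + 20,230 = 4,030,120
volume = 15,400 + 46,300 + 28,900 = 90,600 m³
S = 4,030,120 / 90,600 = 44.4826 PSU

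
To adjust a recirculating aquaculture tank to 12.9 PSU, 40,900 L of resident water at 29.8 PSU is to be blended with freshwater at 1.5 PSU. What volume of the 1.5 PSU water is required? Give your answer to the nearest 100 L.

Salt balance: 40,900×29.8 + V×1.5 = (40,900+V)×12.9
1,218,820 + 1.5V = 527,610 + 12.9V
691,210 = 11.4V
V = 60,632.46 L

60600 L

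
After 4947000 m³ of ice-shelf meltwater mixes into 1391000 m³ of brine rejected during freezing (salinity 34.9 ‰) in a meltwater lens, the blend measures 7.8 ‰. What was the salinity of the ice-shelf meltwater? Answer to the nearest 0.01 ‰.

0.18 ‰

Salt balance: 1,391,000×34.9 + 4,947,000×S = 6,338,000×7.8
48,545,900 + 4,947,000·S = 49,436,400
S = (49,436,400 − 48,545,900) / 4,947,000 = 0.18 ‰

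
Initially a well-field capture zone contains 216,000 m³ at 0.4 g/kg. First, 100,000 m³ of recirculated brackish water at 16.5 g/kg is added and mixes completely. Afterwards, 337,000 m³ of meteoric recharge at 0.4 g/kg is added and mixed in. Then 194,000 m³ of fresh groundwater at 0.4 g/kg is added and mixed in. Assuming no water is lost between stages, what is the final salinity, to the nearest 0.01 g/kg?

2.30 g/kg

Total salt / total volume:
Initial salt = 216,000×0.4 = 86,400
After stage 1: salt = 86,400 + 100,000×16.5 = 1,736,400; volume = 316,000 m³; S = 5.495 g/kg
After stage 2: salt = 1,736,400 + 337,000×0.4 = 1,871,200; volume = 653,000 m³; S = 2.866 g/kg
After stage 3: salt = 1,871,200 + 194,000×0.4 = 1,948,800; volume = 847,000 m³
S = 1,948,800 / 847,000 = 2.3008 g/kg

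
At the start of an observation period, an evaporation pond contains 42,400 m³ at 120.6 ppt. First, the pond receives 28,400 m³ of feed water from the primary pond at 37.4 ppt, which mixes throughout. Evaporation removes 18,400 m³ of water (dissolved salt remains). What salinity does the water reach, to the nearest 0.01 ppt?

After mixing: salt = 42,400×120.6 + 28,400×37.4 = 6,175,600; volume = 70,800 m³
After evaporation: salt unchanged = 6,175,600; volume = 70,800 − 18,400 = 52,400 m³
S = 6,175,600 / 52,400 = 117.855 ppt

117.85 ppt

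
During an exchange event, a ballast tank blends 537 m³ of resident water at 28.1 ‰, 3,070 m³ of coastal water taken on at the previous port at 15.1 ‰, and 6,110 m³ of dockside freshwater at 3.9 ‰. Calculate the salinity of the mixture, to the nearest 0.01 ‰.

8.78 ‰

Total salt / total volume:
salt = 537×28.1 + 3,070×15.1 + 6,110×3.9 = 15,089.7 + 46,357 + 23,829 = 85,275.7
volume = 537 + 3,070 + 6,110 = 9,717 m³
S = 85,275.7 / 9,717 = 8.7759 ‰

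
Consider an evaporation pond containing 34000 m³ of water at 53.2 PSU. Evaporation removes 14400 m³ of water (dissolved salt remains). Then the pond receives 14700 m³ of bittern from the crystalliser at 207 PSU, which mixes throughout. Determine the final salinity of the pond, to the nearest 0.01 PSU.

141.45 PSU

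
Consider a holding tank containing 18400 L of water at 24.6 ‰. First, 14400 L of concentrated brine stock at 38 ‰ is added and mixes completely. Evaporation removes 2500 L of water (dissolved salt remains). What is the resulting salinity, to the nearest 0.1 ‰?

After mixing: salt = 18,400×24.6 + 14,400×38 = 999,840; volume = 32,800 L
After evaporation: salt unchanged = 999,840; volume = 32,800 − 2,500 = 30,300 L
S = 999,840 / 30,300 = 32.998 ‰

33.0 ‰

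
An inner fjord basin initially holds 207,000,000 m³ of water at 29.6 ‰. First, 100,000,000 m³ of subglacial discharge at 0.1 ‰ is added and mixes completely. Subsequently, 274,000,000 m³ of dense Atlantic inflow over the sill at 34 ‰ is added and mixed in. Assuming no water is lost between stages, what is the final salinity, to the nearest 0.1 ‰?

By conservation of dissolved salt,
Initial salt = 207,000,000×29.6 = 6,127,200,000
After stage 1: salt = 6,127,200,000 + 100,000,000×0.1 = 6,137,200,000; volume = 307,000,000 m³; S = 19.991 ‰
After stage 2: salt = 6,137,200,000 + 274,000,000×34 = 15,453,200,000; volume = 581,000,000 m³
S = 15,453,200,000 / 581,000,000 = 26.5976 ‰

26.6 ‰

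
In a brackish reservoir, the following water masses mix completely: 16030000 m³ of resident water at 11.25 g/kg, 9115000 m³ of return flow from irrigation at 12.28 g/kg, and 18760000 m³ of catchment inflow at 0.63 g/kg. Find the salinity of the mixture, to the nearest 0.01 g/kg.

Salt balance:
salt = 16,030,000×11.25 + 9,115,000×12.28 + 18,760,000×0.63 = 180,337,500 + 111,932,200 + 11,818,800 = 304,088,500
volume = 16,030,000 + 9,115,000 + 18,760,000 = 43,905,000 m³
S = 304,088,500 / 43,905,000 = 6.9261 g/kg

6.93 g/kg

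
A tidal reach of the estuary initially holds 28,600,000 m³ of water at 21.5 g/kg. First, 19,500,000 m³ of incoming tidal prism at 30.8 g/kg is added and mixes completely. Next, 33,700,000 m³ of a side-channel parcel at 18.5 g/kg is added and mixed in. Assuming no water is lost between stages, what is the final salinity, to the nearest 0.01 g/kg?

Conserving salt mass:
Initial salt = 28,600,000×21.5 = 614,900,000
After stage 1: salt = 614,900,000 + 19,500,000×30.8 = 1,215,500,000; volume = 48,100,000 m³; S = 25.27 g/kg
After stage 2: salt = 1,215,500,000 + 33,700,000×18.5 = 1,838,950,000; volume = 81,800,000 m³
S = 1,838,950,000 / 81,800,000 = 22.4811 g/kg

22.48 g/kg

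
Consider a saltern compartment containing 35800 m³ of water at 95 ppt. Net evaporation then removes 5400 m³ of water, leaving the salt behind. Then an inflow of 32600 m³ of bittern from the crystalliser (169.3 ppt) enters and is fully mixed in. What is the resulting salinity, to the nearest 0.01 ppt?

After evaporation: salt = 35,800×95 = 3,401,000; volume = 35,800 − 5,400 = 30,400 m³
After mixing: salt = 3,401,000 + 32,600×169.3 = 8,920,180; volume = 30,400 + 32,600 = 63,000 m³
S = 8,920,180 / 63,000 = 141.5902 ppt

141.59 ppt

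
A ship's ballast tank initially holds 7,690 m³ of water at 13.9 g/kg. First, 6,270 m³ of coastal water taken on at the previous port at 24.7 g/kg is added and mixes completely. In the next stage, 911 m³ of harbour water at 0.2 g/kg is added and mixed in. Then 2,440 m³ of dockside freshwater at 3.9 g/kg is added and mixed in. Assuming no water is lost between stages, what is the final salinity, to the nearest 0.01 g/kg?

Weighted by volume,
Initial salt = 7,690×13.9 = 106,891
After stage 1: salt = 106,891 + 6,270×24.7 = 261,760; volume = 13,960 m³; S = 18.751 g/kg
After stage 2: salt = 261,760 + 911×0.2 = 261,942.2; volume = 14,871 m³; S = 17.614 g/kg
After stage 3: salt = 261,942.2 + 2,440×3.9 = 271,458.2; volume = 17,311 m³
S = 271,458.2 / 17,311 = 15.6813 g/kg

15.68 g/kg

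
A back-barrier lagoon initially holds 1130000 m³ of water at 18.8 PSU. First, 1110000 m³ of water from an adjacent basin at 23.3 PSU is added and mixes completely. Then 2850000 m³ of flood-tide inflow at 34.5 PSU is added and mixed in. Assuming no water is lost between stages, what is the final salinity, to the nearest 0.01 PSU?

28.57 PSU

Total salt / total volume:
Initial salt = 1,130,000×18.8 = 21,244,000
After stage 1: salt = 21,244,000 + 1,110,000×23.3 = 47,107,000; volume = 2,240,000 m³; S = 21.03 PSU
After stage 2: salt = 47,107,000 + 2,850,000×34.5 = 145,432,000; volume = 5,090,000 m³
S = 145,432,000 / 5,090,000 = 28.5721 PSU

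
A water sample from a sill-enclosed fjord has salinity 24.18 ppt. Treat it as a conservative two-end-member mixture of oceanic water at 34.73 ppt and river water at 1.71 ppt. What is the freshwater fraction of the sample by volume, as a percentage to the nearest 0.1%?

32.0%

Let f be the freshwater fraction. Salt balance per unit volume:
f×1.71 + (1−f)×34.73 = 24.18
f = (34.73 − 24.18) / (34.73 − 1.71) = 10.55/33.02 = 0.3195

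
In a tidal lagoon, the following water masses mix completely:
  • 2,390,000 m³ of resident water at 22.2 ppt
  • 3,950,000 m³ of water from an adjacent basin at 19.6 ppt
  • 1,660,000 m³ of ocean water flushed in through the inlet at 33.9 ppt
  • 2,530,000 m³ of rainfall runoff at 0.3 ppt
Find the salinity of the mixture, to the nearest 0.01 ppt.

Salt balance:
salt = 2,390,000×22.2 + 3,950,000×19.6 + 1,660,000×33.9 + 2,530,000×0.3 = 53,058,000 + 77,420,000 + 56,274,000 + 759,000 = 187,511,000
volume = 2,390,000 + 3,950,000 + 1,660,000 + 2,530,000 = 10,530,000 m³
S = 187,511,000 / 10,530,000 = 17.8073 ppt

17.81 ppt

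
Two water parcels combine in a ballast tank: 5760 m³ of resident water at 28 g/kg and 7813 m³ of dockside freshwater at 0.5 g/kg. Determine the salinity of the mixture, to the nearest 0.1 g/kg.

12.2 g/kg

By conservation of dissolved salt,
salt = 5,760×28 + 7,813×0.5 = 161,280 + 3,906.5 = 165,186.5
volume = 5,760 + 7,813 = 13,573 m³
S = 165,186.5 / 13,573 = 12.17 g/kg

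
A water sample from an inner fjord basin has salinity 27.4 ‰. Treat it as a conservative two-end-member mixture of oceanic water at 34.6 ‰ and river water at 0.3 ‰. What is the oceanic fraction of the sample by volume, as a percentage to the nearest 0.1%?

79.0%

Let g be the oceanic fraction. Salt balance per unit volume:
g×34.6 + (1−g)×0.3 = 27.4
g = (27.4 − 0.3) / (34.6 − 0.3) = 27.1/34.3 = 0.7901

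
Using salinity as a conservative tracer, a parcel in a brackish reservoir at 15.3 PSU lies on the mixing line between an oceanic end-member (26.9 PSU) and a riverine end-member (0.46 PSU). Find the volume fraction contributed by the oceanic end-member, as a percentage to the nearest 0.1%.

Let g be the oceanic fraction. Salt balance per unit volume:
g×26.9 + (1−g)×0.46 = 15.3
g = (15.3 − 0.46) / (26.9 − 0.46) = 14.84/26.44 = 0.5613

56.1%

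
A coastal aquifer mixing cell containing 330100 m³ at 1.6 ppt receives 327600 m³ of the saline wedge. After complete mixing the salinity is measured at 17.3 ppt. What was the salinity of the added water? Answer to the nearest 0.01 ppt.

33.12 ppt

Salt balance: 330,100×1.6 + 327,600×S = 657,700×17.3
528,160 + 327,600·S = 11,378,210
S = (11,378,210 − 528,160) / 327,600 = 33.1198 ppt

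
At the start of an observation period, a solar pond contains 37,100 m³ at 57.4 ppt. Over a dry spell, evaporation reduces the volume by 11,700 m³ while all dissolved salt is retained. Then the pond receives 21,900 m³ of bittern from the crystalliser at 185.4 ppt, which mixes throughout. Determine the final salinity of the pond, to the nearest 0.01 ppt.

After evaporation: salt = 37,100×57.4 = 2,129,540; volume = 37,100 − 11,700 = 25,400 m³
After mixing: salt = 2,129,540 + 21,900×185.4 = 6,189,800; volume = 25,400 + 21,900 = 47,300 m³
S = 6,189,800 / 47,300 = 130.8626 ppt

130.86 ppt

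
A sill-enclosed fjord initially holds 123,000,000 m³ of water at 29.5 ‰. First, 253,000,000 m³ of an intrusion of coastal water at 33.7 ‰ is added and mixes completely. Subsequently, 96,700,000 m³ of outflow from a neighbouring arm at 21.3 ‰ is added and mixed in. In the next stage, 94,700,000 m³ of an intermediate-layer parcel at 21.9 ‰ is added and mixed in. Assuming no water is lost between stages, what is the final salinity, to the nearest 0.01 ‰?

Salt balance:
Initial salt = 123,000,000×29.5 = 3,628,500,000
After stage 1: salt = 3,628,500,000 + 253,000,000×33.7 = 12,154,600,000; volume = 376,000,000 m³; S = 32.326 ‰
After stage 2: salt = 12,154,600,000 + 96,700,000×21.3 = 14,214,310,000; volume = 472,700,000 m³; S = 30.07 ‰
After stage 3: salt = 14,214,310,000 + 94,700,000×21.9 = 16,288,240,000; volume = 567,400,000 m³
S = 16,288,240,000 / 567,400,000 = 28.7068 ‰

28.71 ‰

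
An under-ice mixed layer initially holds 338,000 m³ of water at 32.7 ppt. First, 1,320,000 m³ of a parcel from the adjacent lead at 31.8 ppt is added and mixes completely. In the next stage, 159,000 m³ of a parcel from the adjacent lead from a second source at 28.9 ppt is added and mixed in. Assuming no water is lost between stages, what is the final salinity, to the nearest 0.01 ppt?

31.71 ppt

Salt balance:
Initial salt = 338,000×32.7 = 11,052,600
After stage 1: salt = 11,052,600 + 1,320,000×31.8 = 53,028,600; volume = 1,658,000 m³; S = 31.983 ppt
After stage 2: salt = 53,028,600 + 159,000×28.9 = 57,623,700; volume = 1,817,000 m³
S = 57,623,700 / 1,817,000 = 31.7136 ppt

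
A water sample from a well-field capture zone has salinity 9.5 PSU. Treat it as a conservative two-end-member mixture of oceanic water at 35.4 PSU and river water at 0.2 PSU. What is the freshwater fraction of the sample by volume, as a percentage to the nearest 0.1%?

73.6%

Let f be the freshwater fraction. Salt balance per unit volume:
f×0.2 + (1−f)×35.4 = 9.5
f = (35.4 − 9.5) / (35.4 − 0.2) = 25.9/35.2 = 0.7358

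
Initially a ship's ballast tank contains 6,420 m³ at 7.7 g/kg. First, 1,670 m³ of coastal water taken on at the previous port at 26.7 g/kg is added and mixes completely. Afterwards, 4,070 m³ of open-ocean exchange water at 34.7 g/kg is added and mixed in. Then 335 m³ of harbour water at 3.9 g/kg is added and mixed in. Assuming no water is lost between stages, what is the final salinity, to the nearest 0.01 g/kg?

18.93 g/kg

Weighted by volume,
Initial salt = 6,420×7.7 = 49,434
After stage 1: salt = 49,434 + 1,670×26.7 = 94,023; volume = 8,090 m³; S = 11.622 g/kg
After stage 2: salt = 94,023 + 4,070×34.7 = 235,252; volume = 12,160 m³; S = 19.346 g/kg
After stage 3: salt = 235,252 + 335×3.9 = 236,558.5; volume = 12,495 m³
S = 236,558.5 / 12,495 = 18.9323 g/kg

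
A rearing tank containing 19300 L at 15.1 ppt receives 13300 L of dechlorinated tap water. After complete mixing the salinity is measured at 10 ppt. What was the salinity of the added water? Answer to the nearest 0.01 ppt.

Salt balance: 19,300×15.1 + 13,300×S = 32,600×10
291,430 + 13,300·S = 326,000
S = (326,000 − 291,430) / 13,300 = 2.5992 ppt

2.60 ppt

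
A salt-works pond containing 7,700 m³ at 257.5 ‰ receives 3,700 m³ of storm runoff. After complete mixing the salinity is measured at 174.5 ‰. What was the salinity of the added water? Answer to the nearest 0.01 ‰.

1.77 ‰

Salt balance: 7,700×257.5 + 3,700×S = 11,400×174.5
1,982,750 + 3,700·S = 1,989,300
S = (1,989,300 − 1,982,750) / 3,700 = 1.7703 ‰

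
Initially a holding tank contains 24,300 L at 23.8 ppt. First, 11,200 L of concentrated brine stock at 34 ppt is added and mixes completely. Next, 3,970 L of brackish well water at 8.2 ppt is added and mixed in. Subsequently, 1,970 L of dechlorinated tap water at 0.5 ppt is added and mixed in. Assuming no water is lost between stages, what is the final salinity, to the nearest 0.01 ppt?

23.95 ppt

Mass of salt is conserved:
Initial salt = 24,300×23.8 = 578,340
After stage 1: salt = 578,340 + 11,200×34 = 959,140; volume = 35,500 L; S = 27.018 ppt
After stage 2: salt = 959,140 + 3,970×8.2 = 991,694; volume = 39,470 L; S = 25.125 ppt
After stage 3: salt = 991,694 + 1,970×0.5 = 992,679; volume = 41,440 L
S = 992,679 / 41,440 = 23.9546 ppt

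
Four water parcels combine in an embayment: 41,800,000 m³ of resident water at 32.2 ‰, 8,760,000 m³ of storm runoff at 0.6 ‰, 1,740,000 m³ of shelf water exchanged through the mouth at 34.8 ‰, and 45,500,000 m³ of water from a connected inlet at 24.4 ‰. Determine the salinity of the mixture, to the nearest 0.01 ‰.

25.79 ‰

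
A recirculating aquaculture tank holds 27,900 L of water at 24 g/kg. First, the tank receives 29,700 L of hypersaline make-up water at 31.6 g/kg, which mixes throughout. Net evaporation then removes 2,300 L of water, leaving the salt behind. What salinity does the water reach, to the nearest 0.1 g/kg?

After mixing: salt = 27,900×24 + 29,700×31.6 = 1,608,120; volume = 57,600 L
After evaporation: salt unchanged = 1,608,120; volume = 57,600 − 2,300 = 55,300 L
S = 1,608,120 / 55,300 = 29.0799 g/kg

29.1 g/kg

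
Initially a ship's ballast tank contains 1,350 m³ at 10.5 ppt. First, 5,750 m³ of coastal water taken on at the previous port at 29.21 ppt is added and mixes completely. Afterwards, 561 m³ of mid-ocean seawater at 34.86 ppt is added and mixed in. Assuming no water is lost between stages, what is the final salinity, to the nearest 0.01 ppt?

26.33 ppt

By conservation of dissolved salt,
Initial salt = 1,350×10.5 = 14,175
After stage 1: salt = 14,175 + 5,750×29.21 = 182,132.5; volume = 7,100 m³; S = 25.652 ppt
After stage 2: salt = 182,132.5 + 561×34.86 = 201,688.96; volume = 7,661 m³
S = 201,688.96 / 7,661 = 26.3267 ppt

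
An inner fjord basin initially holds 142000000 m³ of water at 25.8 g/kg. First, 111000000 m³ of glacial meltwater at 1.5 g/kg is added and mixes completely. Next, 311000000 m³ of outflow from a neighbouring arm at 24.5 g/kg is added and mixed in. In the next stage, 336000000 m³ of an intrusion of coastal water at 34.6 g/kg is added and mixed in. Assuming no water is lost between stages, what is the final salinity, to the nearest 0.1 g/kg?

Conserving salt mass:
Initial salt = 142,000,000×25.8 = 3,663,600,000
After stage 1: salt = 3,663,600,000 + 111,000,000×1.5 = 3,830,100,000; volume = 253,000,000 m³; S = 15.139 g/kg
After stage 2: salt = 3,830,100,000 + 311,000,000×24.5 = 11,449,600,000; volume = 564,000,000 m³; S = 20.301 g/kg
After stage 3: salt = 11,449,600,000 + 336,000,000×34.6 = 23,075,200,000; volume = 900,000,000 m³
S = 23,075,200,000 / 900,000,000 = 25.6391 g/kg

25.6 g/kg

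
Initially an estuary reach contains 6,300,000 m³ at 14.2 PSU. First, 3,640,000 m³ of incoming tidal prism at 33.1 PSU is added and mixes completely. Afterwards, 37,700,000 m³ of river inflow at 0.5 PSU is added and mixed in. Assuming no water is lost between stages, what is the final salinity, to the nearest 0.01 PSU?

4.80 PSU

Total salt / total volume:
Initial salt = 6,300,000×14.2 = 89,460,000
After stage 1: salt = 89,460,000 + 3,640,000×33.1 = 209,944,000; volume = 9,940,000 m³; S = 21.121 PSU
After stage 2: salt = 209,944,000 + 37,700,000×0.5 = 228,794,000; volume = 47,640,000 m³
S = 228,794,000 / 47,640,000 = 4.8026 PSU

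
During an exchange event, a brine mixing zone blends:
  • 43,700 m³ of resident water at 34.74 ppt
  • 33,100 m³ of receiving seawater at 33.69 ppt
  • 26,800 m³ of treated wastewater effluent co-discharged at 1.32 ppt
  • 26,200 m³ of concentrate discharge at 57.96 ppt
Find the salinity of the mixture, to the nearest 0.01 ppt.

Conserving salt mass:
salt = 43,700×34.74 + 33,100×33.69 + 26,800×1.32 + 26,200×57.96 = 1,518,138 + 1,115,139 + 35,376 + 1,518,552 = 4,187,205
volume = 43,700 + 33,100 + 26,800 + 26,200 = 129,800 m³
S = 4,187,205 / 129,800 = 32.2589 ppt

32.26 ppt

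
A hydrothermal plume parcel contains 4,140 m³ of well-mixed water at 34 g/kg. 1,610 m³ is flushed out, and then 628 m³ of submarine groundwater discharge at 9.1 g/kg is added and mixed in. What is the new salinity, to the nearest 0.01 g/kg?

29.05 g/kg

Remaining after removal: 2,530 m³ at 34 g/kg (salt = 86,020)
After addition: salt = 86,020 + 628×9.1 = 91,734.8; volume = 3,158 m³
S = 91,734.8 / 3,158 = 29.0484 g/kg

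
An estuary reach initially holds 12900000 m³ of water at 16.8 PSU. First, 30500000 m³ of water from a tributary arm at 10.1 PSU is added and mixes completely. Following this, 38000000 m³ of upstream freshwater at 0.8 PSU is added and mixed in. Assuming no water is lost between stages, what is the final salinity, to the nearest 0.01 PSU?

6.82 PSU

By conservation of dissolved salt,
Initial salt = 12,900,000×16.8 = 216,720,000
After stage 1: salt = 216,720,000 + 30,500,000×10.1 = 524,770,000; volume = 43,400,000 m³; S = 12.091 PSU
After stage 2: salt = 524,770,000 + 38,000,000×0.8 = 555,170,000; volume = 81,400,000 m³
S = 555,170,000 / 81,400,000 = 6.8203 PSU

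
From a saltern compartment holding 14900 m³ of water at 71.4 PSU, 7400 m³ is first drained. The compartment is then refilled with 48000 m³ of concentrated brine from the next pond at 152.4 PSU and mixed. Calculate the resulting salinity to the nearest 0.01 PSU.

Remaining after removal: 7,500 m³ at 71.4 PSU (salt = 535,500)
After addition: salt = 535,500 + 48,000×152.4 = 7,850,700; volume = 55,500 m³
S = 7,850,700 / 55,500 = 141.4541 PSU

141.45 PSU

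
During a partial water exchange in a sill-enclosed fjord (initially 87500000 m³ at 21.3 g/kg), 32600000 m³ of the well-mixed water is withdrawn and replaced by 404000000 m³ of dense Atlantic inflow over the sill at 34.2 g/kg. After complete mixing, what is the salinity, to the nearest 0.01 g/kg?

32.66 g/kg

Remaining after removal: 54,900,000 m³ at 21.3 g/kg (salt = 1,169,370,000)
After addition: salt = 1,169,370,000 + 404,000,000×34.2 = 14,986,170,000; volume = 458,900,000 m³
S = 14,986,170,000 / 458,900,000 = 32.6567 g/kg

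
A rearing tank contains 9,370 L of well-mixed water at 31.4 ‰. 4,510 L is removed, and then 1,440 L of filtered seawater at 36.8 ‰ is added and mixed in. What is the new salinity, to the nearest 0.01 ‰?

32.63 ‰

Remaining after removal: 4,860 L at 31.4 ‰ (salt = 152,604)
After addition: salt = 152,604 + 1,440×36.8 = 205,596; volume = 6,300 L
S = 205,596 / 6,300 = 32.6343 ‰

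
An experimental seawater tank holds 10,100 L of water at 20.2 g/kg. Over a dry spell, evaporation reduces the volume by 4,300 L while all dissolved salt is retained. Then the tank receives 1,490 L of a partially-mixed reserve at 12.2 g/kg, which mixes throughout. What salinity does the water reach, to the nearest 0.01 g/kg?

After evaporation: salt = 10,100×20.2 = 204,020; volume = 10,100 − 4,300 = 5,800 L
After mixing: salt = 204,020 + 1,490×12.2 = 222,198; volume = 5,800 + 1,490 = 7,290 L
S = 222,198 / 7,290 = 30.4798 g/kg

30.48 g/kg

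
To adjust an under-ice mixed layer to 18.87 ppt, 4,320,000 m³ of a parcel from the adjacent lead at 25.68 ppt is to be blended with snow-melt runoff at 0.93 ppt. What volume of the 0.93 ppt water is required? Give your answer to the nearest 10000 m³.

Salt balance: 4,320,000×25.68 + V×0.93 = (4,320,000+V)×18.87
110,937,600 + 0.93V = 81,518,400 + 18.87V
29,419,200 = 17.94V
V = 1,639,866.22 m³

1640000 m³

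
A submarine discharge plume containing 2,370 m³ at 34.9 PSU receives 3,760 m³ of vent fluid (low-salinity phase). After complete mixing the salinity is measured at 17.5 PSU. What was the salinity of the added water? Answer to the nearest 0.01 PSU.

6.53 PSU

Salt balance: 2,370×34.9 + 3,760×S = 6,130×17.5
82,713 + 3,760·S = 107,275
S = (107,275 − 82,713) / 3,760 = 6.5324 PSU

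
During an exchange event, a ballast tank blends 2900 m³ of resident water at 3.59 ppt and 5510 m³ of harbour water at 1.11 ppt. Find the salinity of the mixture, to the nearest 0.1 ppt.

2.0 ppt

Conserving salt mass:
salt = 2,900×3.59 + 5,510×1.11 = 10,411 + 6,116.1 = 16,527.1
volume = 2,900 + 5,510 = 8,410 m³
S = 16,527.1 / 8,410 = 1.965 ppt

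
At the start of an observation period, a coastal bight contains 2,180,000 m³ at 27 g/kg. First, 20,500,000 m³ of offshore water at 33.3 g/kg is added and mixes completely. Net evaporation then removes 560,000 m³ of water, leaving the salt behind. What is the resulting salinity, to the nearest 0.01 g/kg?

33.52 g/kg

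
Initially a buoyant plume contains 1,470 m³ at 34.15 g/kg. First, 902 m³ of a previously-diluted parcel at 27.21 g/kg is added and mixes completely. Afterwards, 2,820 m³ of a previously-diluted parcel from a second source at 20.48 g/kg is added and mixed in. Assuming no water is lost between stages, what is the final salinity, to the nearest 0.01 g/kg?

Mass of salt is conserved:
Initial salt = 1,470×34.15 = 50,200.5
After stage 1: salt = 50,200.5 + 902×27.21 = 74,743.92; volume = 2,372 m³; S = 31.511 g/kg
After stage 2: salt = 74,743.92 + 2,820×20.48 = 132,497.52; volume = 5,192 m³
S = 132,497.52 / 5,192 = 25.5196 g/kg

25.52 g/kg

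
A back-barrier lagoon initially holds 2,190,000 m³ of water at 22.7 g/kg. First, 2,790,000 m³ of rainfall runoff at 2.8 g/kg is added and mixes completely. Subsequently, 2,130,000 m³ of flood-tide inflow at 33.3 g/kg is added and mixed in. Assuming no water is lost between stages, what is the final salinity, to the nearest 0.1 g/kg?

18.1 g/kg

Mass of salt is conserved:
Initial salt = 2,190,000×22.7 = 49,713,000
After stage 1: salt = 49,713,000 + 2,790,000×2.8 = 57,525,000; volume = 4,980,000 m³; S = 11.551 g/kg
After stage 2: salt = 57,525,000 + 2,130,000×33.3 = 128,454,000; volume = 7,110,000 m³
S = 128,454,000 / 7,110,000 = 18.0667 g/kg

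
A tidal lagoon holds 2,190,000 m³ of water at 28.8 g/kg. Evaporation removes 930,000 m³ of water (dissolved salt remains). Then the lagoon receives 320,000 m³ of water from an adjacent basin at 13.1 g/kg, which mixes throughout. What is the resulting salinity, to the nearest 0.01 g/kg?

42.57 g/kg

After evaporation: salt = 2,190,000×28.8 = 63,072,000; volume = 2,190,000 − 930,000 = 1,260,000 m³
After mixing: salt = 63,072,000 + 320,000×13.1 = 67,264,000; volume = 1,260,000 + 320,000 = 1,580,000 m³
S = 67,264,000 / 1,580,000 = 42.5722 g/kg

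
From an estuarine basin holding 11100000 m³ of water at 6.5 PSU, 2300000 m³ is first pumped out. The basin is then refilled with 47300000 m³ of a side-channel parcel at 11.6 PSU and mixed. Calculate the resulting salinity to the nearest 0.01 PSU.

10.80 PSU

Remaining after removal: 8,800,000 m³ at 6.5 PSU (salt = 57,200,000)
After addition: salt = 57,200,000 + 47,300,000×11.6 = 605,880,000; volume = 56,100,000 m³
S = 605,880,000 / 56,100,000 = 10.8 PSU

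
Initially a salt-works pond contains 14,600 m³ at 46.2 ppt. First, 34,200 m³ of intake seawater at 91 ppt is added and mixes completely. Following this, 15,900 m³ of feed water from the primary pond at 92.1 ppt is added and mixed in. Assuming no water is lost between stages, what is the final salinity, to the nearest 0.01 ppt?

81.16 ppt

Mass of salt is conserved:
Initial salt = 14,600×46.2 = 674,520
After stage 1: salt = 674,520 + 34,200×91 = 3,786,720; volume = 48,800 m³; S = 77.597 ppt
After stage 2: salt = 3,786,720 + 15,900×92.1 = 5,251,110; volume = 64,700 m³
S = 5,251,110 / 64,700 = 81.1609 ppt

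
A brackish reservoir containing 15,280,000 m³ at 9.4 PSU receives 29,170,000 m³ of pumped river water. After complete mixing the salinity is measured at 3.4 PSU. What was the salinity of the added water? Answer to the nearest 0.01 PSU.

0.26 PSU

Salt balance: 15,280,000×9.4 + 29,170,000×S = 44,450,000×3.4
143,632,000 + 29,170,000·S = 151,130,000
S = (151,130,000 − 143,632,000) / 29,170,000 = 0.257 PSU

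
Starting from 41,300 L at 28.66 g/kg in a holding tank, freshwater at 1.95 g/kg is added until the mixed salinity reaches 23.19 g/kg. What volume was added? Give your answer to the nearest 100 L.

10600 L

Salt balance: 41,300×28.66 + V×1.95 = (41,300+V)×23.19
1,183,658 + 1.95V = 957,747 + 23.19V
225,911 = 21.24V
V = 10,636.11 L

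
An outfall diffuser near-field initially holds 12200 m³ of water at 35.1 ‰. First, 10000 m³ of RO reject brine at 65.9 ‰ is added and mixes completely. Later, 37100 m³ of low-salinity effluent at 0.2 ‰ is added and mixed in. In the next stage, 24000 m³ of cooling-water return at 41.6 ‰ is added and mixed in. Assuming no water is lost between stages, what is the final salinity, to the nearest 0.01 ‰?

25.13 ‰

Conserving salt mass:
Initial salt = 12,200×35.1 = 428,220
After stage 1: salt = 428,220 + 10,000×65.9 = 1,087,220; volume = 22,200 m³; S = 48.974 ‰
After stage 2: salt = 1,087,220 + 37,100×0.2 = 1,094,640; volume = 59,300 m³; S = 18.459 ‰
After stage 3: salt = 1,094,640 + 24,000×41.6 = 2,093,040; volume = 83,300 m³
S = 2,093,040 / 83,300 = 25.1265 ‰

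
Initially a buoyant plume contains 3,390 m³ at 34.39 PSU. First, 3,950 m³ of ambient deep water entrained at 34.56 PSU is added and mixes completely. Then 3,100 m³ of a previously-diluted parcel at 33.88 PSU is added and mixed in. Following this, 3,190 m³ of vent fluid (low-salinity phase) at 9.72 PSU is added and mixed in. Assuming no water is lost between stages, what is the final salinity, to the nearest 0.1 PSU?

28.5 PSU

Mass of salt is conserved:
Initial salt = 3,390×34.39 = 116,582.1
After stage 1: salt = 116,582.1 + 3,950×34.56 = 253,094.1; volume = 7,340 m³; S = 34.481 PSU
After stage 2: salt = 253,094.1 + 3,100×33.88 = 358,122.1; volume = 10,440 m³; S = 34.303 PSU
After stage 3: salt = 358,122.1 + 3,190×9.72 = 389,128.9; volume = 13,630 m³
S = 389,128.9 / 13,630 = 28.5494 PSU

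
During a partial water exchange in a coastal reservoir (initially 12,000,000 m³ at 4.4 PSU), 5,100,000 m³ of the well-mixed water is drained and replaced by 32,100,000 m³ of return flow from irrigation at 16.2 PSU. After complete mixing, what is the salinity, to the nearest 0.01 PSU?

14.11 PSU

Remaining after removal: 6,900,000 m³ at 4.4 PSU (salt = 30,360,000)
After addition: salt = 30,360,000 + 32,100,000×16.2 = 550,380,000; volume = 39,000,000 m³
S = 550,380,000 / 39,000,000 = 14.1123 PSU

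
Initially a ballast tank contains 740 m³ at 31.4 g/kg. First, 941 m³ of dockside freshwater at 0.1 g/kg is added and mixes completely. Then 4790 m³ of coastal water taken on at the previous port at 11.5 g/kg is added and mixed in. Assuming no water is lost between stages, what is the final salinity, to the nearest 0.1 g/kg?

12.1 g/kg

Mass of salt is conserved:
Initial salt = 740×31.4 = 23,236
After stage 1: salt = 23,236 + 941×0.1 = 23,330.1; volume = 1,681 m³; S = 13.879 g/kg
After stage 2: salt = 23,330.1 + 4,790×11.5 = 78,415.1; volume = 6,471 m³
S = 78,415.1 / 6,471 = 12.1179 g/kg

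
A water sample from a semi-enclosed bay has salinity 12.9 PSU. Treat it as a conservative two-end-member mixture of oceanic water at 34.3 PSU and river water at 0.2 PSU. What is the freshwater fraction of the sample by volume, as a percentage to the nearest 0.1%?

Let f be the freshwater fraction. Salt balance per unit volume:
f×0.2 + (1−f)×34.3 = 12.9
f = (34.3 − 12.9) / (34.3 − 0.2) = 21.4/34.1 = 0.6276

62.8%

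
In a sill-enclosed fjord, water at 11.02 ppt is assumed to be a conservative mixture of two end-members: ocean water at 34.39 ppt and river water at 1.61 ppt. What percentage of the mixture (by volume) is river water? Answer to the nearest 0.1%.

71.3%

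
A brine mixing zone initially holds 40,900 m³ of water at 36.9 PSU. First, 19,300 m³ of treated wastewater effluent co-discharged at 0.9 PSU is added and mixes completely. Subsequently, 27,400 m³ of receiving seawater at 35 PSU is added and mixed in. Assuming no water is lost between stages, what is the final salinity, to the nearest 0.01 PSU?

By conservation of dissolved salt,
Initial salt = 40,900×36.9 = 1,509,210
After stage 1: salt = 1,509,210 + 19,300×0.9 = 1,526,580; volume = 60,200 m³; S = 25.358 PSU
After stage 2: salt = 1,526,580 + 27,400×35 = 2,485,580; volume = 87,600 m³
S = 2,485,580 / 87,600 = 28.3742 PSU

28.37 PSU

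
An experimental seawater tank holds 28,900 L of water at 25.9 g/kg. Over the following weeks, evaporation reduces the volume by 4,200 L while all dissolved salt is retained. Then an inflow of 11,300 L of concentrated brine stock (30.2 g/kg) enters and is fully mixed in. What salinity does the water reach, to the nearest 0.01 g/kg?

After evaporation: salt = 28,900×25.9 = 748,510; volume = 28,900 − 4,200 = 24,700 L
After mixing: salt = 748,510 + 11,300×30.2 = 1,089,770; volume = 24,700 + 11,300 = 36,000 L
S = 1,089,770 / 36,000 = 30.2714 g/kg

30.27 g/kg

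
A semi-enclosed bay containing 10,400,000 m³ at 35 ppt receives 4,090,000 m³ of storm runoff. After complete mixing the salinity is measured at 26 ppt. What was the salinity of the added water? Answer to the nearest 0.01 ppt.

Salt balance: 10,400,000×35 + 4,090,000×S = 14,490,000×26
364,000,000 + 4,090,000·S = 376,740,000
S = (376,740,000 − 364,000,000) / 4,090,000 = 3.1149 ppt

3.11 ppt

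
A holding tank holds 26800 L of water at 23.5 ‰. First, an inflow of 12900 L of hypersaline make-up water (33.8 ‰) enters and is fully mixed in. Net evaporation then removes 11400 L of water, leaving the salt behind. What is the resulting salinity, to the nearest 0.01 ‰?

37.66 ‰

After mixing: salt = 26,800×23.5 + 12,900×33.8 = 1,065,820; volume = 39,700 L
After evaporation: salt unchanged = 1,065,820; volume = 39,700 − 11,400 = 28,300 L
S = 1,065,820 / 28,300 = 37.6615 ‰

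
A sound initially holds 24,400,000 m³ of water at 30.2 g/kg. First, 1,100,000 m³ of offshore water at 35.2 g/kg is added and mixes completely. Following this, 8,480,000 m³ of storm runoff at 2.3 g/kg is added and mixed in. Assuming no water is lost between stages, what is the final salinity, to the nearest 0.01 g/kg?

23.40 g/kg

Mass of salt is conserved:
Initial salt = 24,400,000×30.2 = 736,880,000
After stage 1: salt = 736,880,000 + 1,100,000×35.2 = 775,600,000; volume = 25,500,000 m³; S = 30.416 g/kg
After stage 2: salt = 775,600,000 + 8,480,000×2.3 = 795,104,000; volume = 33,980,000 m³
S = 795,104,000 / 33,980,000 = 23.3992 g/kg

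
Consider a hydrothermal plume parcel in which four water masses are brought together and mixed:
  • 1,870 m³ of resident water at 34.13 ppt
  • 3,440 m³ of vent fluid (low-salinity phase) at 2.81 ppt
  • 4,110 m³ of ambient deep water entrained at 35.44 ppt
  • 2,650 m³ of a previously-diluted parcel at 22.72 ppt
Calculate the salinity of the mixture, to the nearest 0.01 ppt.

23.14 ppt

Conserving salt mass:
salt = 1,870×34.13 + 3,440×2.81 + 4,110×35.44 + 2,650×22.72 = 63,823.1 + 9,666.4 + 145,658.4 + 60,208 = 279,355.9
volume = 1,870 + 3,440 + 4,110 + 2,650 = 12,070 m³
S = 279,355.9 / 12,070 = 23.1446 ppt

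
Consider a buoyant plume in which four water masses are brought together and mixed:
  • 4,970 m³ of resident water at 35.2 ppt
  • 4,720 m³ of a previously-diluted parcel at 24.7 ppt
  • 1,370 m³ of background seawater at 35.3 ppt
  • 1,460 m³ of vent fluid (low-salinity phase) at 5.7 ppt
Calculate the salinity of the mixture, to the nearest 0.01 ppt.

27.81 ppt

Weighted by volume,
salt = 4,970×35.2 + 4,720×24.7 + 1,370×35.3 + 1,460×5.7 = 174,944 + 116,584 + 48,361 + 8,322 = 348,211
volume = 4,970 + 4,720 + 1,370 + 1,460 = 12,520 m³
S = 348,211 / 12,520 = 27.8124 ppt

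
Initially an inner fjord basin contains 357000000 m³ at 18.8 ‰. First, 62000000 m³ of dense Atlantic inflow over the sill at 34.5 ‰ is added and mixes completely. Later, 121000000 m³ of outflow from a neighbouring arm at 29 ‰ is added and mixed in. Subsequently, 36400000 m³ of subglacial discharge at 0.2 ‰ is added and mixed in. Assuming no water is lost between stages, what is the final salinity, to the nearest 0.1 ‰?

Salt balance:
Initial salt = 357,000,000×18.8 = 6,711,600,000
After stage 1: salt = 6,711,600,000 + 62,000,000×34.5 = 8,850,600,000; volume = 419,000,000 m³; S = 21.123 ‰
After stage 2: salt = 8,850,600,000 + 121,000,000×29 = 12,359,600,000; volume = 540,000,000 m³; S = 22.888 ‰
After stage 3: salt = 12,359,600,000 + 36,400,000×0.2 = 12,366,880,000; volume = 576,400,000 m³
S = 12,366,880,000 / 576,400,000 = 21.4554 ‰

21.5 ‰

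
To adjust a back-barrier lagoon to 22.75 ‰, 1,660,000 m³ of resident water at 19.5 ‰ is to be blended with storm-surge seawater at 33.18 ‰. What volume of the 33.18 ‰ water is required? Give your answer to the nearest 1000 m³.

Salt balance: 1,660,000×19.5 + V×33.18 = (1,660,000+V)×22.75
32,370,000 + 33.18V = 37,765,000 + 22.75V
5,395,000 = 10.43V
V = 517,257.91 m³

517000 m³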